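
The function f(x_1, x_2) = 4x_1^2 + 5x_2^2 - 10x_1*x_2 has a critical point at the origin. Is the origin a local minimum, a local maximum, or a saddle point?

saddle point

The Hessian at the origin is H = [[8, -10], [-10, 10]].
det H = 8·10 − (-10)² = -20 < 0, so H is indefinite.
Therefore the origin is a saddle point.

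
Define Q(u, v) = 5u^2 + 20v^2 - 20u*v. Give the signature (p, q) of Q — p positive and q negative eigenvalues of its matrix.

(1, 0)

Write A = [[5, -10], [-10, 20]].
Row-reducing A symmetrically gives the diagonal entries 5, 0.
Counting signs: 1 positive, 1 zero.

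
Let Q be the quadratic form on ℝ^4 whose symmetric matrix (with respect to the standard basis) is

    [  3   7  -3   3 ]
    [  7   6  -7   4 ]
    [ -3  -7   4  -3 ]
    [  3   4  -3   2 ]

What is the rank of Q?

4

Applying the same elementary operations to the rows and columns of A produces a congruent diagonal matrix with entries 3, -31/3, 1, -4/31.
So there are 2 positive, 2 negative pivots.
The rank is the number of nonzero pivots: 4.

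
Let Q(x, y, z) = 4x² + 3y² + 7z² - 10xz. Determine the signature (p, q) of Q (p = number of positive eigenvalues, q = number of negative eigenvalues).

(3, 0)

The associated matrix is A = [[4, 0, -5], [0, 3, 0], [-5, 0, 7]].
Congruent diagonalization of A (simultaneous row and column reduction) yields pivots 4, 3, 3/4.
Counting signs: 3 positive.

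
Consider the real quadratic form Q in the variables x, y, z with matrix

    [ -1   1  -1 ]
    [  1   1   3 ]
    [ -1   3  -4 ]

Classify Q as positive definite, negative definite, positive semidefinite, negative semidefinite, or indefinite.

Symmetric row and column elimination reduces A to a congruent diagonal form with pivots -1, 2, -5.
That gives 1 positive, 2 negative pivots.
Hence Q is indefinite.

indefinite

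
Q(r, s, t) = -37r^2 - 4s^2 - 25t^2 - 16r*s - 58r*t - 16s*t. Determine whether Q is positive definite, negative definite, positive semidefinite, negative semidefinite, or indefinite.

The symmetric matrix of Q is A = [[-37, -8, -29], [-8, -4, -8], [-29, -8, -25]].
Leading principal minors: Δ_1 = -37, Δ_2 = 84, Δ_3 = -80.
The signs alternate starting with Δ_1 < 0, so by Sylvester's criterion Q is negative definite.

negative definite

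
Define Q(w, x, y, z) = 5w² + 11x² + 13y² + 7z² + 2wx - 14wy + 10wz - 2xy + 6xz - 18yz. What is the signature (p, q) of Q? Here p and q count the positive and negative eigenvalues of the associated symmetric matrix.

Write A = [[5, 1, -7, 5], [1, 11, -1, 3], [-7, -1, 13, -9], [5, 3, -9, 7]].
Applying the same elementary operations to the rows and columns of A produces a congruent diagonal matrix with entries 5, 54/5, 86/27, 12/43.
So there are 4 positive pivots.

(4, 0)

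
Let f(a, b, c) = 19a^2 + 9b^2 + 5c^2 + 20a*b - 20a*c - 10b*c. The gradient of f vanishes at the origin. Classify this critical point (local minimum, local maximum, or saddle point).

The Hessian at the origin is H = [[38, 20, -20], [20, 18, -10], [-20, -10, 10]].
Row-reducing H symmetrically gives the diagonal entries 38, 142/19, -40/71.
That gives 2 positive, 1 negative pivots.
H is indefinite, so the origin is a saddle point.

saddle point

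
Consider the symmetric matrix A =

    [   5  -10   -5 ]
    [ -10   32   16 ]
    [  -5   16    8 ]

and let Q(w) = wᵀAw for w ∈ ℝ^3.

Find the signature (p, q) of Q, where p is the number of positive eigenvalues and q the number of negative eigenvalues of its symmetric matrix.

Congruent diagonalization of A (simultaneous row and column reduction) yields pivots 5, 12, 0.
Counting signs: 2 positive, 1 zero.

(2, 0)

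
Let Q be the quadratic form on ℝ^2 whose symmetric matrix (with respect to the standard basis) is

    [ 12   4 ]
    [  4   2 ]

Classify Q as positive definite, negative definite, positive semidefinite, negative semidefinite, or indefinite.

positive definite

Symmetric row and column elimination reduces A to a congruent diagonal form with pivots 12, 2/3.
That gives 2 positive pivots.
Hence Q is positive definite.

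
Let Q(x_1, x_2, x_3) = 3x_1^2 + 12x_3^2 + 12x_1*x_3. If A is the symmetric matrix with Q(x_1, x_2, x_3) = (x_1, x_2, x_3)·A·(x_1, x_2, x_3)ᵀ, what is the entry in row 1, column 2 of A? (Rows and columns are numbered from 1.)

0

The coefficient of x_1·x_2 in Q is 0. For a symmetric A this equals A[1,2] + A[2,1] = 2·A[1,2].
So A[1,2] = 0/2 = 0.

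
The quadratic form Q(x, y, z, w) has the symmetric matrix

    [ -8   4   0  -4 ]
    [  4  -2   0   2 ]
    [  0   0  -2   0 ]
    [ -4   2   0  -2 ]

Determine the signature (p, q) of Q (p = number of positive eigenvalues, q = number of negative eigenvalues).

Congruent diagonalization of A (simultaneous row and column reduction) yields pivots -8, 0, -2, 0.
That gives 2 negative, 2 zero pivots.

(0, 2)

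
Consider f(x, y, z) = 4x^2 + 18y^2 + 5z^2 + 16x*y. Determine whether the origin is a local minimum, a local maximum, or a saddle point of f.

The Hessian at the origin is H = [[8, 16, 0], [16, 36, 0], [0, 0, 10]].
Symmetric row and column elimination reduces H to a congruent diagonal form with pivots 8, 4, 10.
That gives 3 positive pivots.
H is positive definite, so the origin is a strict local minimum.

local minimum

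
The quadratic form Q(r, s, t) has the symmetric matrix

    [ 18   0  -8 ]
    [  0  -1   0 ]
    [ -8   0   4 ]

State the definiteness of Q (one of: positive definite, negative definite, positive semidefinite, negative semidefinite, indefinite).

Row-reducing A symmetrically gives the diagonal entries 18, -1, 4/9.
Counting signs: 2 positive, 1 negative.
Hence Q is indefinite.

indefinite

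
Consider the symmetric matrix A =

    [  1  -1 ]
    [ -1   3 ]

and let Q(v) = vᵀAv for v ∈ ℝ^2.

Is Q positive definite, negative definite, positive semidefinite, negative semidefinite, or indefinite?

positive definite

For the 2×2 matrix [[1, -1], [-1, 3]]: det = 1·3 − (-1)² = 2, trace = 4.
det > 0 so both eigenvalues share the sign of the trace; trace = 4 > 0 ⇒ both positive.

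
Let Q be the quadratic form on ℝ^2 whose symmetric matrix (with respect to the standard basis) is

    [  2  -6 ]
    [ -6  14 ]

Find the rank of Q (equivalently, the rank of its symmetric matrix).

Symmetric row and column elimination reduces A to a congruent diagonal form with pivots 2, -4.
Counting signs: 1 positive, 1 negative.
The rank is the number of nonzero pivots: 2.

2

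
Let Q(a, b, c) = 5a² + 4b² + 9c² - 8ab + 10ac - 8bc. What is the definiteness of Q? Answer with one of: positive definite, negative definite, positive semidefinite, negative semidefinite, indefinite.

Write A = [[5, -4, 5], [-4, 4, -4], [5, -4, 9]].
Symmetric row and column elimination reduces A to a congruent diagonal form with pivots 5, 4/5, 4.
Counting signs: 3 positive.
Hence Q is positive definite.

positive definite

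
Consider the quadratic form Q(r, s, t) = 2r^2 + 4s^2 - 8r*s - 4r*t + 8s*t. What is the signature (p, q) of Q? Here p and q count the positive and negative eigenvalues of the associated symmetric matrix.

(1, 2)

The associated matrix is A = [[2, -4, -2], [-4, 4, 4], [-2, 4, 0]].
Symmetric row and column elimination reduces A to a congruent diagonal form with pivots 2, -4, -2.
So there are 1 positive, 2 negative pivots.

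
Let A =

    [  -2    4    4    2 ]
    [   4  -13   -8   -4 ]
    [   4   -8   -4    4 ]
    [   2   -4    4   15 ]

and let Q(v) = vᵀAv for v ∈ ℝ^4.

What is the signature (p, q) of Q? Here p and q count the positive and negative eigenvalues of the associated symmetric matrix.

Row-reducing A symmetrically gives the diagonal entries -2, -5, 4, 1.
That gives 2 positive, 2 negative pivots.

(2, 2)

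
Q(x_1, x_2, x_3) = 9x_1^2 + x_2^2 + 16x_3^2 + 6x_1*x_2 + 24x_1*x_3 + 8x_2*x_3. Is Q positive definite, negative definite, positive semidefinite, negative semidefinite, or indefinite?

positive semidefinite

The associated matrix is A = [[9, 3, 12], [3, 1, 4], [12, 4, 16]].
Symmetric row and column elimination reduces A to a congruent diagonal form with pivots 9, 0, 0.
So there are 1 positive, 2 zero pivots.
Hence Q is positive semidefinite.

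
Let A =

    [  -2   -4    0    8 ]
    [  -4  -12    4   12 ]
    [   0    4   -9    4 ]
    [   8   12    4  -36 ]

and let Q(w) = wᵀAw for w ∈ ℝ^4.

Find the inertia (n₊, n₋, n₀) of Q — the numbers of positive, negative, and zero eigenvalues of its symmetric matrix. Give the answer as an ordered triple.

(0, 3, 1)

Applying the same elementary operations to the rows and columns of A produces a congruent diagonal matrix with entries -2, -4, -5, 0.
That gives 3 negative, 1 zero pivots.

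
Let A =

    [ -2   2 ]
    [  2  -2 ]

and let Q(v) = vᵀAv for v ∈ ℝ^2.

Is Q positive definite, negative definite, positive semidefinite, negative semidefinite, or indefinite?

For the 2×2 matrix [[-2, 2], [2, -2]]: det = -2·-2 − (2)² = 0, trace = -4.
det = 0 so one eigenvalue is zero; the form is semidefinite with the sign of the trace.

negative semidefinite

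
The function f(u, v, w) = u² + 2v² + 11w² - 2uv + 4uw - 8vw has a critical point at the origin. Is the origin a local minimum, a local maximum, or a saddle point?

local minimum

The Hessian at the origin is H = [[2, -2, 4], [-2, 4, -8], [4, -8, 22]].
Congruent diagonalization of H (simultaneous row and column reduction) yields pivots 2, 2, 6.
That gives 3 positive pivots.
H is positive definite, so the origin is a strict local minimum.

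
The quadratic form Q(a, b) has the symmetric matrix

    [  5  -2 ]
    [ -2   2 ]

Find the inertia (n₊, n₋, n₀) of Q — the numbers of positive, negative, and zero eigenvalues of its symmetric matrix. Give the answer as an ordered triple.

Applying the same elementary operations to the rows and columns of A produces a congruent diagonal matrix with entries 5, 6/5.
So there are 2 positive pivots.

(2, 0, 0)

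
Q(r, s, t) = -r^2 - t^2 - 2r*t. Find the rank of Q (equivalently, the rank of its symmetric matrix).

Write A = [[-1, 0, -1], [0, 0, 0], [-1, 0, -1]].
Applying the same elementary operations to the rows and columns of A produces a congruent diagonal matrix with entries -1, 0, 0.
That gives 1 negative, 2 zero pivots.
The rank is the number of nonzero pivots: 1.

1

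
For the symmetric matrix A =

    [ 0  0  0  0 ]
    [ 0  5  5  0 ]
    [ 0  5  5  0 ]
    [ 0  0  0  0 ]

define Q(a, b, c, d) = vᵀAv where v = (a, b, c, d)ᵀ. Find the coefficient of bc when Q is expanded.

10

The coefficient of bc is A[2,3] + A[3,2] = 2·5 = 10.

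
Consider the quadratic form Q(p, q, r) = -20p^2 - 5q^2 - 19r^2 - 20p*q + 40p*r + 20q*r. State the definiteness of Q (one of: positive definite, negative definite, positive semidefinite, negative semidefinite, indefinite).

indefinite

The symmetric matrix is A = [[-20, -10, 20], [-10, -5, 10], [20, 10, -19]].
Congruent diagonalization of A (simultaneous row and column reduction) yields pivots -20, 0, 1.
That gives 1 positive, 1 negative, 1 zero pivots.
Hence Q is indefinite.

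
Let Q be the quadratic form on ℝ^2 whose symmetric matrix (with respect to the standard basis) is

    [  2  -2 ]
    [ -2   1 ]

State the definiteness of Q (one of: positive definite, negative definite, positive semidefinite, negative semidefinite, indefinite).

indefinite

For the 2×2 matrix [[2, -2], [-2, 1]]: det = 2·1 − (-2)² = -2, trace = 3.
det < 0 so the eigenvalues have opposite signs; the form is indefinite.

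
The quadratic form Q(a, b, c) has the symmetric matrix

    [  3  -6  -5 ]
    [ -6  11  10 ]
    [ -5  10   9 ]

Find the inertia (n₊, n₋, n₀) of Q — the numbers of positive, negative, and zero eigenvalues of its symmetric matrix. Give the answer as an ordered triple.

(2, 1, 0)

Congruent diagonalization of A (simultaneous row and column reduction) yields pivots 3, -1, 2/3.
So there are 2 positive, 1 negative pivots.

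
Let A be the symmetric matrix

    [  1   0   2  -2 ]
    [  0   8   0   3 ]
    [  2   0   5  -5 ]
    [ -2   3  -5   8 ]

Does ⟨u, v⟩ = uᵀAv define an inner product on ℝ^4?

Applying the same elementary operations to the rows and columns of A produces a congruent diagonal matrix with entries 1, 8, 1, 15/8.
So there are 4 positive pivots.
Hence Q is positive definite.
⟨·,·⟩ is an inner product exactly when A is positive definite.

yes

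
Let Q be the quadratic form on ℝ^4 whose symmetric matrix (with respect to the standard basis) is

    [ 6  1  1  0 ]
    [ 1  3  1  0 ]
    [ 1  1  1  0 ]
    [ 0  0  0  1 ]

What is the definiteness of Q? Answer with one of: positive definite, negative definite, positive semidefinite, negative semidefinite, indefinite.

positive definite

Leading principal minors: Δ_1 = 6, Δ_2 = 17, Δ_3 = 10, Δ_4 = 10.
All leading principal minors are positive, so by Sylvester's criterion Q is positive definite.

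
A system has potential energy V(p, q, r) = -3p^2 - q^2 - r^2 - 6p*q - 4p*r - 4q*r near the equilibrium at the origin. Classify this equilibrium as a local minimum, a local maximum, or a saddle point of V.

saddle point

The Hessian at the origin is H = [[-6, -6, -4], [-6, -2, -4], [-4, -4, -2]].
Row-reducing H symmetrically gives the diagonal entries -6, 4, 2/3.
Counting signs: 2 positive, 1 negative.
H is indefinite, so the origin is a saddle point.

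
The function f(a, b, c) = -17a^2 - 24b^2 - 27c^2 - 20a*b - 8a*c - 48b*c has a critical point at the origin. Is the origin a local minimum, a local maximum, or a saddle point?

local maximum

The Hessian at the origin is H = [[-34, -20, -8], [-20, -48, -48], [-8, -48, -54]].
Applying the same elementary operations to the rows and columns of H produces a congruent diagonal matrix with entries -34, -616/17, -30/77.
Counting signs: 3 negative.
H is negative definite, so the origin is a strict local maximum.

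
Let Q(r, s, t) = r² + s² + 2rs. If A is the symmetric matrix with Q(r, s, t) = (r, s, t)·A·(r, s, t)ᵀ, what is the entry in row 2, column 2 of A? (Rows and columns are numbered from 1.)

The coefficient of s² in Q is 1, and that is exactly A[2,2].

1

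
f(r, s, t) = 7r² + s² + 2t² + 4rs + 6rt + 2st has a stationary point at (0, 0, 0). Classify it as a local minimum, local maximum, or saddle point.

The Hessian at the origin is H = [[14, 4, 6], [4, 2, 2], [6, 2, 4]].
Symmetric row and column elimination reduces H to a congruent diagonal form with pivots 14, 6/7, 4/3.
So there are 3 positive pivots.
H is positive definite, so the origin is a strict local minimum.

local minimum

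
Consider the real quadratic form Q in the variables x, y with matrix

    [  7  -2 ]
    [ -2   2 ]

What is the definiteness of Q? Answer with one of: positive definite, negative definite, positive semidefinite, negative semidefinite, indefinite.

positive definite

For the 2×2 matrix [[7, -2], [-2, 2]]: det = 7·2 − (-2)² = 10, trace = 9.
det > 0 so both eigenvalues share the sign of the trace; trace = 9 > 0 ⇒ both positive.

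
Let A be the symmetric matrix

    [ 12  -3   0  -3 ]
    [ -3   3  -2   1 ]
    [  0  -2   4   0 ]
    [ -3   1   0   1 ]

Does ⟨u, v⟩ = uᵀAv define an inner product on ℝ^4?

Congruent diagonalization of A (simultaneous row and column reduction) yields pivots 12, 9/4, 20/9, 1/5.
That gives 4 positive pivots.
Hence Q is positive definite.
⟨·,·⟩ is an inner product exactly when A is positive definite.

yes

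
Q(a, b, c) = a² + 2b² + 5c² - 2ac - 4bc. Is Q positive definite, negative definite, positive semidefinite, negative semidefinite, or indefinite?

positive definite

The symmetric matrix of Q is A = [[1, 0, -1], [0, 2, -2], [-1, -2, 5]].
Leading principal minors: Δ_1 = 1, Δ_2 = 2, Δ_3 = 4.
All leading principal minors are positive, so by Sylvester's criterion Q is positive definite.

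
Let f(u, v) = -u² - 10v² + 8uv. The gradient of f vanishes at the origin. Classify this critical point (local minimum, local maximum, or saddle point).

The Hessian at the origin is H = [[-2, 8], [8, -20]].
det H = -2·-20 − (8)² = -24 < 0, so H is indefinite.
Therefore the origin is a saddle point.

saddle point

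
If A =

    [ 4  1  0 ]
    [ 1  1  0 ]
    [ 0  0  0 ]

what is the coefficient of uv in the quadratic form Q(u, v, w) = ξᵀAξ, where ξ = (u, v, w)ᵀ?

2

The coefficient of uv is A[1,2] + A[2,1] = 2·1 = 2.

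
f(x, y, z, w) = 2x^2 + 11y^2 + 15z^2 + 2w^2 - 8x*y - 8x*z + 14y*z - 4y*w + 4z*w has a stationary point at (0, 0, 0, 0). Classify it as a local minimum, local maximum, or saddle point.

The Hessian at the origin is H = [[4, -8, -8, 0], [-8, 22, 14, -4], [-8, 14, 30, 4], [0, -4, 4, 4]].
Symmetric row and column elimination reduces H to a congruent diagonal form with pivots 4, 6, 40/3, 4/5.
That gives 4 positive pivots.
H is positive definite, so the origin is a strict local minimum.

local minimum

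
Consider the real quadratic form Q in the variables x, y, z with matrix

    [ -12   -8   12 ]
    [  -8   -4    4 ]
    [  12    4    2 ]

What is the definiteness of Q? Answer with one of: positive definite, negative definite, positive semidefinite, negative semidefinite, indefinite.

indefinite

Applying the same elementary operations to the rows and columns of A produces a congruent diagonal matrix with entries -12, 4/3, 2.
Counting signs: 2 positive, 1 negative.
Hence Q is indefinite.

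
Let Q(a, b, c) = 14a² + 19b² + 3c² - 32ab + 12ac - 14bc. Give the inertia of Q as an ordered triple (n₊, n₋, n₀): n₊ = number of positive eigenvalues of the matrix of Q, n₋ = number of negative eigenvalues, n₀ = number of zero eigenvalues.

The associated matrix is A = [[14, -16, 6], [-16, 19, -7], [6, -7, 3]].
Applying the same elementary operations to the rows and columns of A produces a congruent diagonal matrix with entries 14, 5/7, 2/5.
That gives 3 positive pivots.

(3, 0, 0)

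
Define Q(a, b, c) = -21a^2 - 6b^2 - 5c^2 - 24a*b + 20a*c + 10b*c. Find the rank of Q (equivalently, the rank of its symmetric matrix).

The associated matrix is A = [[-21, -12, 10], [-12, -6, 5], [10, 5, -5]].
An LDLᵀ factorisation of A has diagonal entries -21, 6/7, -5/6.
That gives 1 positive, 2 negative pivots.
The rank is the number of nonzero pivots: 3.

3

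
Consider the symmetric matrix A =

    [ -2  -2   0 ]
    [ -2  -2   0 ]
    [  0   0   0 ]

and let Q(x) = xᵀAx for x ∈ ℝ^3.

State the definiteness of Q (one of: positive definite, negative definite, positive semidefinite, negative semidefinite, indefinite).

Row-reducing A symmetrically gives the diagonal entries -2, 0, 0.
So there are 1 negative, 2 zero pivots.
Hence Q is negative semidefinite.

negative semidefinite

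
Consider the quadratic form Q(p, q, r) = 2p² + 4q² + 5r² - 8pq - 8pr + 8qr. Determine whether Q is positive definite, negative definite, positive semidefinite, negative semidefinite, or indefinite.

indefinite

The symmetric matrix is A = [[2, -4, -4], [-4, 4, 4], [-4, 4, 5]].
Row-reducing A symmetrically gives the diagonal entries 2, -4, 1.
That gives 2 positive, 1 negative pivots.
Hence Q is indefinite.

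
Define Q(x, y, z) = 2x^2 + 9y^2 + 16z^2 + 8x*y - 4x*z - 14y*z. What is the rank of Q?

3

The associated matrix is A = [[2, 4, -2], [4, 9, -7], [-2, -7, 16]].
Applying the same elementary operations to the rows and columns of A produces a congruent diagonal matrix with entries 2, 1, 5.
So there are 3 positive pivots.
The rank is the number of nonzero pivots: 3.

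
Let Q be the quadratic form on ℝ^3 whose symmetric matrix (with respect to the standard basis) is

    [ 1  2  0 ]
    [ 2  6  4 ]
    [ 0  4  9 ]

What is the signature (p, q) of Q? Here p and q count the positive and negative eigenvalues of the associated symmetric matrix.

Congruent diagonalization of A (simultaneous row and column reduction) yields pivots 1, 2, 1.
Counting signs: 3 positive.

(3, 0)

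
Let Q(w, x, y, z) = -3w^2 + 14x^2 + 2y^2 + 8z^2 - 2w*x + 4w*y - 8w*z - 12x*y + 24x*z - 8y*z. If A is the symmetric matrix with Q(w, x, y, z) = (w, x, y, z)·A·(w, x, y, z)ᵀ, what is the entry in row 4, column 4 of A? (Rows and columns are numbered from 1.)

8

The coefficient of z^2 in Q is 8, and that is exactly A[4,4].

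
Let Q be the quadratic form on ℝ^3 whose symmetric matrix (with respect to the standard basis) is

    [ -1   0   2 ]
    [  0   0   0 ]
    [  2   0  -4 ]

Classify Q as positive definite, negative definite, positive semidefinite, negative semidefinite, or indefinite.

Row-reducing A symmetrically gives the diagonal entries -1, 0, 0.
So there are 1 negative, 2 zero pivots.
Hence Q is negative semidefinite.

negative semidefinite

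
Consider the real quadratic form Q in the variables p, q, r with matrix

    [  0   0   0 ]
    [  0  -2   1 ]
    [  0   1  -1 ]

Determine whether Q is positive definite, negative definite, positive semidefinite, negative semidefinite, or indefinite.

negative semidefinite

Row-reducing A symmetrically gives the diagonal entries 0, -2, -1/2.
That gives 2 negative, 1 zero pivots.
Hence Q is negative semidefinite.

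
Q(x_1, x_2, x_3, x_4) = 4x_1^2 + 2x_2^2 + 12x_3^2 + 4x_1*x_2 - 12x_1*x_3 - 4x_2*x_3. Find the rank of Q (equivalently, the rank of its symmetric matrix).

3

Write A = [[4, 2, -6, 0], [2, 2, -2, 0], [-6, -2, 12, 0], [0, 0, 0, 0]].
Row-reducing A symmetrically gives the diagonal entries 4, 1, 2, 0.
Counting signs: 3 positive, 1 zero.
The rank is the number of nonzero pivots: 3.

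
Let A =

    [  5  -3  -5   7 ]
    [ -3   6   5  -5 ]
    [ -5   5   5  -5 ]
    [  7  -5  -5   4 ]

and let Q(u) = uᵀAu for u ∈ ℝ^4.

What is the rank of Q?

Symmetric row and column elimination reduces A to a congruent diagonal form with pivots 5, 21/5, -20/21, 0.
Counting signs: 2 positive, 1 negative, 1 zero.
The rank is the number of nonzero pivots: 3.

3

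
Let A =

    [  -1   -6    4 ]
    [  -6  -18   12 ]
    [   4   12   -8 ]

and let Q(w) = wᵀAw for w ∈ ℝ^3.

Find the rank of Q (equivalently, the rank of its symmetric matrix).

Congruent diagonalization of A (simultaneous row and column reduction) yields pivots -1, 18, 0.
Counting signs: 1 positive, 1 negative, 1 zero.
The rank is the number of nonzero pivots: 2.

2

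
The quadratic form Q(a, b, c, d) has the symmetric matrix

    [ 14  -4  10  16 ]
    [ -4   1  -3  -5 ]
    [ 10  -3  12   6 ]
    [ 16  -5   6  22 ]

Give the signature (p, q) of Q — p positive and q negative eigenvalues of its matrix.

Applying the same elementary operations to the rows and columns of A produces a congruent diagonal matrix with entries 14, -1/7, 5, 0.
That gives 2 positive, 1 negative, 1 zero pivots.

(2, 1)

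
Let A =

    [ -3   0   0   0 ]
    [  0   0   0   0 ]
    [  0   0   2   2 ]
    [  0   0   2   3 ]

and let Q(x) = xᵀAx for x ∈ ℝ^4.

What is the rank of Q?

3

Applying the same elementary operations to the rows and columns of A produces a congruent diagonal matrix with entries -3, 0, 2, 1.
That gives 2 positive, 1 negative, 1 zero pivots.
The rank is the number of nonzero pivots: 3.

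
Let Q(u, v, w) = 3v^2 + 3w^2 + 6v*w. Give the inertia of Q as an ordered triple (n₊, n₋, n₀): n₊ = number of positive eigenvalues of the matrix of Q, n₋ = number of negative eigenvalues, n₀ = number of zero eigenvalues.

Write A = [[0, 0, 0], [0, 3, 3], [0, 3, 3]].
Applying the same elementary operations to the rows and columns of A produces a congruent diagonal matrix with entries 0, 3, 0.
So there are 1 positive, 2 zero pivots.

(1, 0, 2)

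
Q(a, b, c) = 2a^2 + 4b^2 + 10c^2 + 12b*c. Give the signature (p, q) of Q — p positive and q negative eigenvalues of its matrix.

(3, 0)

The symmetric matrix is A = [[2, 0, 0], [0, 4, 6], [0, 6, 10]].
An LDLᵀ factorisation of A has diagonal entries 2, 4, 1.
That gives 3 positive pivots.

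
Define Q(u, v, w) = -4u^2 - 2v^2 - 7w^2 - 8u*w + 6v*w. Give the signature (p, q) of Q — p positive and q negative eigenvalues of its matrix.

(1, 2)

The associated matrix is A = [[-4, 0, -4], [0, -2, 3], [-4, 3, -7]].
Congruent diagonalization of A (simultaneous row and column reduction) yields pivots -4, -2, 3/2.
Counting signs: 1 positive, 2 negative.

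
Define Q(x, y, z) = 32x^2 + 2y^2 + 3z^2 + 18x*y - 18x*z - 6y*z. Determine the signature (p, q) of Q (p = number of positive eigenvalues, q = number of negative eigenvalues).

Write A = [[32, 9, -9], [9, 2, -3], [-9, -3, 3]].
Applying the same elementary operations to the rows and columns of A produces a congruent diagonal matrix with entries 32, -17/32, 15/17.
So there are 2 positive, 1 negative pivots.

(2, 1)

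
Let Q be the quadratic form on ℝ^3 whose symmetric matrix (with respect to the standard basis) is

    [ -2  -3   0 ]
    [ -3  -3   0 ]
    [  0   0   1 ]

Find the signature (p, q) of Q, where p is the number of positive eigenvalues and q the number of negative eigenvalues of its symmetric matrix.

Symmetric row and column elimination reduces A to a congruent diagonal form with pivots -2, 3/2, 1.
So there are 2 positive, 1 negative pivots.

(2, 1)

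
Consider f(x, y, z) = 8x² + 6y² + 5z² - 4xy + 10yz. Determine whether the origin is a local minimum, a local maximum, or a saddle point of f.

The Hessian at the origin is H = [[16, -4, 0], [-4, 12, 10], [0, 10, 10]].
Symmetric row and column elimination reduces H to a congruent diagonal form with pivots 16, 11, 10/11.
So there are 3 positive pivots.
H is positive definite, so the origin is a strict local minimum.

local minimum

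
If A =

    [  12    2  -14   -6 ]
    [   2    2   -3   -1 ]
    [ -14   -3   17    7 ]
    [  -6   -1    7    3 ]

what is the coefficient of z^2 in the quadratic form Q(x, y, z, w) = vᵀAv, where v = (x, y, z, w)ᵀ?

17

The coefficient of z^2 is the diagonal entry A[3,3] = 17.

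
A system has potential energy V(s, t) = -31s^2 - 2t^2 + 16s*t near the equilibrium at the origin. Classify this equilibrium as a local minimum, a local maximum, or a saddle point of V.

saddle point

The Hessian at the origin is H = [[-62, 16], [16, -4]].
det H = -62·-4 − (16)² = -8 < 0, so H is indefinite.
Therefore the origin is a saddle point.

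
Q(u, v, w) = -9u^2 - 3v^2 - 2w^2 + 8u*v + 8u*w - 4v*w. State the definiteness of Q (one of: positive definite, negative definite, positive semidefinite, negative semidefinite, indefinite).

The symmetric matrix of Q is A = [[-9, 4, 4], [4, -3, -2], [4, -2, -2]].
Leading principal minors: Δ_1 = -9, Δ_2 = 11, Δ_3 = -2.
The signs alternate starting with Δ_1 < 0, so by Sylvester's criterion Q is negative definite.

negative definite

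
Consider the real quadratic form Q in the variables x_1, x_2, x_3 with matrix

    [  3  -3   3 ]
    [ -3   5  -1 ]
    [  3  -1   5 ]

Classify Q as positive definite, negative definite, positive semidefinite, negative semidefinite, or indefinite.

Row-reducing A symmetrically gives the diagonal entries 3, 2, 0.
That gives 2 positive, 1 zero pivots.
Hence Q is positive semidefinite.

positive semidefinite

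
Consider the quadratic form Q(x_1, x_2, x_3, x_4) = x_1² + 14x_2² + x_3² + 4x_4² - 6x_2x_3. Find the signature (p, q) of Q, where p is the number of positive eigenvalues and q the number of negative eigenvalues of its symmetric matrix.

(4, 0)

The symmetric matrix is A = [[1, 0, 0, 0], [0, 14, -3, 0], [0, -3, 1, 0], [0, 0, 0, 4]].
Congruent diagonalization of A (simultaneous row and column reduction) yields pivots 1, 14, 5/14, 4.
So there are 4 positive pivots.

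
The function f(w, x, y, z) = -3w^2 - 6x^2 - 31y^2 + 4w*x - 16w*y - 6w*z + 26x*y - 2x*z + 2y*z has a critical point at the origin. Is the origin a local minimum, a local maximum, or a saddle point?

The Hessian at the origin is H = [[-6, 4, -16, -6], [4, -12, 26, -2], [-16, 26, -62, 2], [-6, -2, 2, 0]].
An LDLᵀ factorisation of H has diagonal entries -6, -28/3, 41/7, -60/41.
That gives 1 positive, 3 negative pivots.
H is indefinite, so the origin is a saddle point.

saddle point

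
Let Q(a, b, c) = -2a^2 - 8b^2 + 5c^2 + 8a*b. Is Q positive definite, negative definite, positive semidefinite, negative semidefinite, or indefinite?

The symmetric matrix is A = [[-2, 4, 0], [4, -8, 0], [0, 0, 5]].
Congruent diagonalization of A (simultaneous row and column reduction) yields pivots -2, 0, 5.
Counting signs: 1 positive, 1 negative, 1 zero.
Hence Q is indefinite.

indefinite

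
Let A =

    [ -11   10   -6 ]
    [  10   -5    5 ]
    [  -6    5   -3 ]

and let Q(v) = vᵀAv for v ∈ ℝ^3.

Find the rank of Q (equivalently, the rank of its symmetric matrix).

3

Symmetric row and column elimination reduces A to a congruent diagonal form with pivots -11, 45/11, 2/9.
Counting signs: 2 positive, 1 negative.
The rank is the number of nonzero pivots: 3.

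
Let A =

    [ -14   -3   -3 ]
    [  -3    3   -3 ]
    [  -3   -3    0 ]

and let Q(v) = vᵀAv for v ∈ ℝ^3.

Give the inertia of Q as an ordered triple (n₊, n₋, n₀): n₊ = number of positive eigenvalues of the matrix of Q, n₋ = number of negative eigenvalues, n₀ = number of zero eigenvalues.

(1, 2, 0)

Applying the same elementary operations to the rows and columns of A produces a congruent diagonal matrix with entries -14, 51/14, -15/17.
That gives 1 positive, 2 negative pivots.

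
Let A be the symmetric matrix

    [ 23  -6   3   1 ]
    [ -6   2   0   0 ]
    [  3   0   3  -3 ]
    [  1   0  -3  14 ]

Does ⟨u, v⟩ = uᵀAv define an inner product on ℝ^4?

An LDLᵀ factorisation of A has diagonal entries 23, 10/23, 6/5, 3.
Counting signs: 4 positive.
Hence Q is positive definite.
⟨·,·⟩ is an inner product exactly when A is positive definite.

yes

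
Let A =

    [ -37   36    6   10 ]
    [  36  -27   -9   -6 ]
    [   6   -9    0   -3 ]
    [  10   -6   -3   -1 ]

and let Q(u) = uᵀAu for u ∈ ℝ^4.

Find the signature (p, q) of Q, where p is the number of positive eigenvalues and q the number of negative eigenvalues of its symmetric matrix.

(1, 2)

Congruent diagonalization of A (simultaneous row and column reduction) yields pivots -37, 297/37, -3/11, 0.
That gives 1 positive, 2 negative, 1 zero pivots.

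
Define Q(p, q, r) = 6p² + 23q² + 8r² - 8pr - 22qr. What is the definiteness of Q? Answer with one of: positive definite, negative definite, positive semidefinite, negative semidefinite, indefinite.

positive definite

The symmetric matrix of Q is A = [[6, 0, -4], [0, 23, -11], [-4, -11, 8]].
Leading principal minors: Δ_1 = 6, Δ_2 = 138, Δ_3 = 10.
All leading principal minors are positive, so by Sylvester's criterion Q is positive definite.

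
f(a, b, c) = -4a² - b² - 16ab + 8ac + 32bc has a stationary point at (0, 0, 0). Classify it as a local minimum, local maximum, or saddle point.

saddle point

The Hessian at the origin is H = [[-8, -16, 8], [-16, -2, 32], [8, 32, 0]].
An LDLᵀ factorisation of H has diagonal entries -8, 30, -8/15.
Counting signs: 1 positive, 2 negative.
H is indefinite, so the origin is a saddle point.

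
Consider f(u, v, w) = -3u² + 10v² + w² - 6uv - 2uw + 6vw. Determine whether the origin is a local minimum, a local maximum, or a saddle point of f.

The Hessian at the origin is H = [[-6, -6, -2], [-6, 20, 6], [-2, 6, 2]].
Row-reducing H symmetrically gives the diagonal entries -6, 26, 8/39.
Counting signs: 2 positive, 1 negative.
H is indefinite, so the origin is a saddle point.

saddle point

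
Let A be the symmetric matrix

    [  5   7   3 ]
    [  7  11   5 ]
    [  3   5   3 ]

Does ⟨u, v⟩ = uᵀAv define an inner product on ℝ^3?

yes

Leading principal minors: Δ_1 = 5, Δ_2 = 6, Δ_3 = 4.
All leading principal minors are positive, so by Sylvester's criterion Q is positive definite.
⟨·,·⟩ is an inner product exactly when A is positive definite.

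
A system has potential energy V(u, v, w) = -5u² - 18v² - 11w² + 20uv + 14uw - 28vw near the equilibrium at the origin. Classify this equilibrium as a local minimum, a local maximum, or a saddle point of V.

The Hessian at the origin is H = [[-10, 20, 14], [20, -36, -28], [14, -28, -22]].
Row-reducing H symmetrically gives the diagonal entries -10, 4, -12/5.
So there are 1 positive, 2 negative pivots.
H is indefinite, so the origin is a saddle point.

saddle point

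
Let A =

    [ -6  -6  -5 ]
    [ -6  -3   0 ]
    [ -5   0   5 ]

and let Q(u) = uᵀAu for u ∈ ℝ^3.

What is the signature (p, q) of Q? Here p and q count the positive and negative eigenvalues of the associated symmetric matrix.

Applying the same elementary operations to the rows and columns of A produces a congruent diagonal matrix with entries -6, 3, 5/6.
That gives 2 positive, 1 negative pivots.

(2, 1)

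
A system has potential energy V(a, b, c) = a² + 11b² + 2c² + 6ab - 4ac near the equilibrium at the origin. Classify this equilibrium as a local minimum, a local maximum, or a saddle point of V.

saddle point

The Hessian at the origin is H = [[2, 6, -4], [6, 22, 0], [-4, 0, 4]].
Congruent diagonalization of H (simultaneous row and column reduction) yields pivots 2, 4, -40.
That gives 2 positive, 1 negative pivots.
H is indefinite, so the origin is a saddle point.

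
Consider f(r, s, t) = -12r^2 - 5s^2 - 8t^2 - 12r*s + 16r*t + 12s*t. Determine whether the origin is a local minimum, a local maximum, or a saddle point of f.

The Hessian at the origin is H = [[-24, -12, 16], [-12, -10, 12], [16, 12, -16]].
Congruent diagonalization of H (simultaneous row and column reduction) yields pivots -24, -4, -4/3.
Counting signs: 3 negative.
H is negative definite, so the origin is a strict local maximum.

local maximum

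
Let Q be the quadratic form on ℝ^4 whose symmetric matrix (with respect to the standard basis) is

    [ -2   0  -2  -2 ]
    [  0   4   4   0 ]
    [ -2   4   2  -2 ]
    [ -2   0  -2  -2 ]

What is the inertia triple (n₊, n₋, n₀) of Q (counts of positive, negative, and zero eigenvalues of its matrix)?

(1, 1, 2)

Applying the same elementary operations to the rows and columns of A produces a congruent diagonal matrix with entries -2, 4, 0, 0.
So there are 1 positive, 1 negative, 2 zero pivots.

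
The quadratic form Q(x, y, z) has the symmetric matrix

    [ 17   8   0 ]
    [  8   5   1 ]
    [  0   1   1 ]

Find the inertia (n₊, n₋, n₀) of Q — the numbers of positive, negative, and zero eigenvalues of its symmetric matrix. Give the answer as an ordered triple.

(3, 0, 0)

Congruent diagonalization of A (simultaneous row and column reduction) yields pivots 17, 21/17, 4/21.
Counting signs: 3 positive.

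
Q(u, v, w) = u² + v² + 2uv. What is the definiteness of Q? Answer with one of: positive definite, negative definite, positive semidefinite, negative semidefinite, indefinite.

positive semidefinite

The symmetric matrix is A = [[1, 1, 0], [1, 1, 0], [0, 0, 0]].
Symmetric row and column elimination reduces A to a congruent diagonal form with pivots 1, 0, 0.
Counting signs: 1 positive, 2 zero.
Hence Q is positive semidefinite.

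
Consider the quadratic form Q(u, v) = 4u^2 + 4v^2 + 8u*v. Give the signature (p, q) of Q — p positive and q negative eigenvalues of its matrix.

(1, 0)

The symmetric matrix is A = [[4, 4], [4, 4]].
Symmetric row and column elimination reduces A to a congruent diagonal form with pivots 4, 0.
That gives 1 positive, 1 zero pivots.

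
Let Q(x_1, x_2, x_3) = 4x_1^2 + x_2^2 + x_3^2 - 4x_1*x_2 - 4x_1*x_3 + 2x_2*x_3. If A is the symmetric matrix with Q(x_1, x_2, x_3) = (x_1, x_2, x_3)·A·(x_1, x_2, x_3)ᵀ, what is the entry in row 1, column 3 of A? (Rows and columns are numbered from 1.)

The coefficient of x_1·x_3 in Q is -4. For a symmetric A this equals A[1,3] + A[3,1] = 2·A[1,3].
So A[1,3] = -4/2 = -2.

-2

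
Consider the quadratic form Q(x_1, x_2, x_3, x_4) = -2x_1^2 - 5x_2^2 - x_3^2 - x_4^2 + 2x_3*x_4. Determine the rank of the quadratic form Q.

The symmetric matrix is A = [[-2, 0, 0, 0], [0, -5, 0, 0], [0, 0, -1, 1], [0, 0, 1, -1]].
Applying the same elementary operations to the rows and columns of A produces a congruent diagonal matrix with entries -2, -5, -1, 0.
Counting signs: 3 negative, 1 zero.
The rank is the number of nonzero pivots: 3.

3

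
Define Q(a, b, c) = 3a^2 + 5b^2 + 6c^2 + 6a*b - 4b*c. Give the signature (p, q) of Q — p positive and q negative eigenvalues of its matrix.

(3, 0)

Write A = [[3, 3, 0], [3, 5, -2], [0, -2, 6]].
Congruent diagonalization of A (simultaneous row and column reduction) yields pivots 3, 2, 4.
Counting signs: 3 positive.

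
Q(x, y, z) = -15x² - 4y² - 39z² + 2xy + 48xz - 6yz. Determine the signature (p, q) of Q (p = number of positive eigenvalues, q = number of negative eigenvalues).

The symmetric matrix is A = [[-15, 1, 24], [1, -4, -3], [24, -3, -39]].
Applying the same elementary operations to the rows and columns of A produces a congruent diagonal matrix with entries -15, -59/15, -6/59.
Counting signs: 3 negative.

(0, 3)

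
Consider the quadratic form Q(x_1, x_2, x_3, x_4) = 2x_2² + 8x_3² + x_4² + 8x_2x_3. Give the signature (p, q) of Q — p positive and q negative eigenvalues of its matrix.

The symmetric matrix is A = [[0, 0, 0, 0], [0, 2, 4, 0], [0, 4, 8, 0], [0, 0, 0, 1]].
Applying the same elementary operations to the rows and columns of A produces a congruent diagonal matrix with entries 0, 2, 0, 1.
That gives 2 positive, 2 zero pivots.

(2, 0)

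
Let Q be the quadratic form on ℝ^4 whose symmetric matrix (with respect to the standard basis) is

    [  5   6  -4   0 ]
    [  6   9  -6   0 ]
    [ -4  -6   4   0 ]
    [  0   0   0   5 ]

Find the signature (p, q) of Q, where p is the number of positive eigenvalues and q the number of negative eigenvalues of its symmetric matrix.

(3, 0)

Symmetric row and column elimination reduces A to a congruent diagonal form with pivots 5, 9/5, 0, 5.
Counting signs: 3 positive, 1 zero.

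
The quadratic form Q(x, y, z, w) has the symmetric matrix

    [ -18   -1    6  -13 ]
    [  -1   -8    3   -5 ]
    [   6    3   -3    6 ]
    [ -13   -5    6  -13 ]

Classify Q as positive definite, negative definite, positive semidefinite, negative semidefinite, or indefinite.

Congruent diagonalization of A (simultaneous row and column reduction) yields pivots -18, -143/18, -15/143, -4/5.
So there are 4 negative pivots.
Hence Q is negative definite.

negative definite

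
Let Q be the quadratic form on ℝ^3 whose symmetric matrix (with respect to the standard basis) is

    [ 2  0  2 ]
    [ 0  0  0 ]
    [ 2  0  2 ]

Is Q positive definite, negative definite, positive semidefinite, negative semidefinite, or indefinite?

positive semidefinite

Congruent diagonalization of A (simultaneous row and column reduction) yields pivots 2, 0, 0.
So there are 1 positive, 2 zero pivots.
Hence Q is positive semidefinite.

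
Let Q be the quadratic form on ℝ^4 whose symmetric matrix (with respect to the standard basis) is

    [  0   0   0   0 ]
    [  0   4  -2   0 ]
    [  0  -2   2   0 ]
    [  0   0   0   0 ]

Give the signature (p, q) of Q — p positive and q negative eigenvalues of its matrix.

(2, 0)

Applying the same elementary operations to the rows and columns of A produces a congruent diagonal matrix with entries 0, 4, 1, 0.
That gives 2 positive, 2 zero pivots.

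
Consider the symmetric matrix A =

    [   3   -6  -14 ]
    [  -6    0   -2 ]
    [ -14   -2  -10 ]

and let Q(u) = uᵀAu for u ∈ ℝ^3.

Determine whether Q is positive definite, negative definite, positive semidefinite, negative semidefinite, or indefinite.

indefinite

Symmetric row and column elimination reduces A to a congruent diagonal form with pivots 3, -12, -1/3.
That gives 1 positive, 2 negative pivots.
Hence Q is indefinite.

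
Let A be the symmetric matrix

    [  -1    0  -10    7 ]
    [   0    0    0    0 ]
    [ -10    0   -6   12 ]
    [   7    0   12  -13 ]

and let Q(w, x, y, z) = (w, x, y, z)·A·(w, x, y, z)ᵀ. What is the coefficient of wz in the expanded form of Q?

The coefficient of wz is A[1,4] + A[4,1] = 2·7 = 14.

14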